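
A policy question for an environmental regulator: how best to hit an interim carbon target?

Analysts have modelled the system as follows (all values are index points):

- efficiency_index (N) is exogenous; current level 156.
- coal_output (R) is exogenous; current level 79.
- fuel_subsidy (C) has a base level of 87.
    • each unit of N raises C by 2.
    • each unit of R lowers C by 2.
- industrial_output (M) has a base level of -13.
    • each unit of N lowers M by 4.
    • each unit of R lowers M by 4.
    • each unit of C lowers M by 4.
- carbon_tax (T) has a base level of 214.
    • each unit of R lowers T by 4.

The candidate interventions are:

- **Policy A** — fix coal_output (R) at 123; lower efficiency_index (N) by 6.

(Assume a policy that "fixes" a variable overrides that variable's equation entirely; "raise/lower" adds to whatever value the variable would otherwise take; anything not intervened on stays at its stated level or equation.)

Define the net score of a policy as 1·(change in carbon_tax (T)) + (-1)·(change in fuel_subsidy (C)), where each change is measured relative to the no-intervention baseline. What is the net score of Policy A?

-76

Baseline:
  N = 156
  R = 79
  C = 87 + 2·156 − 2·79 = 241
  T = 214 − 4·79 = -102
Policy A (R := 123, N − 6):
  N = 156 − 6 = 150
  R = 123
  C = 87 + 2·150 − 2·123 = 141
  T = 214 − 4·123 = -278
ΔT = -278 − (-102) = -176; ΔC = 141 − 241 = -100
Score = 1·(-176) + (-1)·(-100) = -76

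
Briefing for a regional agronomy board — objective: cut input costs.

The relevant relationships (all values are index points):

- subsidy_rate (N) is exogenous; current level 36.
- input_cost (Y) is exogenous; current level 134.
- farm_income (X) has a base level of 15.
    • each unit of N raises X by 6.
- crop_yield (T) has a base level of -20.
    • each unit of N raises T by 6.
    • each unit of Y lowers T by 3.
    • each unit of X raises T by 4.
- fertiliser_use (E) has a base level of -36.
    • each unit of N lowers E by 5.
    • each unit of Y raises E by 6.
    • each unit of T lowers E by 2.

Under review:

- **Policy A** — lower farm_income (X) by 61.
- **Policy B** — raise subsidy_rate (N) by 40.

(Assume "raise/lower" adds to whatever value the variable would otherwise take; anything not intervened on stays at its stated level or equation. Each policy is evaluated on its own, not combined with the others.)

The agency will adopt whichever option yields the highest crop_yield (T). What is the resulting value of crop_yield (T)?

1918

Policy A (X − 61):
  N = 36
  Y = 134
  X = 15 + 6·36 (−61 from intervention) = 170
  T = -20 + 6·36 − 3·134 + 4·170 = 474
Policy B (N + 40):
  N = 36 + 40 = 76
  Y = 134
  X = 15 + 6·76 = 471
  T = -20 + 6·76 − 3·134 + 4·471 = 1918
Comparing — Policy A: T=474, Policy B: T=1918. Highest is 1918 (Policy B).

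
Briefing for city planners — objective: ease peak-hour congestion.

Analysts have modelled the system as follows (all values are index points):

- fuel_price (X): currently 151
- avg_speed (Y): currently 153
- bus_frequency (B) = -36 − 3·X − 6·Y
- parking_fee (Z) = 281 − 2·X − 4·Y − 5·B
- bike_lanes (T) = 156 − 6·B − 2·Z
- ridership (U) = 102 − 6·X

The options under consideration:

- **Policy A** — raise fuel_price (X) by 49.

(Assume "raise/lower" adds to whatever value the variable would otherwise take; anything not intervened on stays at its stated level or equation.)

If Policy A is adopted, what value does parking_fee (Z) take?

7039

Policy A (X + 49):
  X = 151 + 49 = 200
  Y = 153
  B = -36 − 3·200 − 6·153 = -1554
  Z = 281 − 2·200 − 4·153 − 5·(-1554) = 7039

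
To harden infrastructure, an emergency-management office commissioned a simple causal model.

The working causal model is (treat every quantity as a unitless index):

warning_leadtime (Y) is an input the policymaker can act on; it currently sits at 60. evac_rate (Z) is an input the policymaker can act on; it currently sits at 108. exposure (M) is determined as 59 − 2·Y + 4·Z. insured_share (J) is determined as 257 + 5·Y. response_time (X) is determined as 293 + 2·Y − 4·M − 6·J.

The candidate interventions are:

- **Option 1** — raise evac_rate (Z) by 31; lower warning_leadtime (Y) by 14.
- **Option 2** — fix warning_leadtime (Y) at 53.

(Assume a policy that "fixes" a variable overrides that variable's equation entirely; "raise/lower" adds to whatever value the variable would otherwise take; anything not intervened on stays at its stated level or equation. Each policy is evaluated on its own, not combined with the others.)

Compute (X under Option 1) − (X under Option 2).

-356

Option 1 (Z + 31, Y − 14):
  Y = 60 − 14 = 46
  Z = 108 + 31 = 139
  M = 59 − 2·46 + 4·139 = 523
  J = 257 + 5·46 = 487
  X = 293 + 2·46 − 4·523 − 6·487 = -4629
Option 2 (Y := 53):
  Y = 53
  Z = 108
  M = 59 − 2·53 + 4·108 = 385
  J = 257 + 5·53 = 522
  X = 293 + 2·53 − 4·385 − 6·522 = -4273
X: -4629 − (-4273) = -356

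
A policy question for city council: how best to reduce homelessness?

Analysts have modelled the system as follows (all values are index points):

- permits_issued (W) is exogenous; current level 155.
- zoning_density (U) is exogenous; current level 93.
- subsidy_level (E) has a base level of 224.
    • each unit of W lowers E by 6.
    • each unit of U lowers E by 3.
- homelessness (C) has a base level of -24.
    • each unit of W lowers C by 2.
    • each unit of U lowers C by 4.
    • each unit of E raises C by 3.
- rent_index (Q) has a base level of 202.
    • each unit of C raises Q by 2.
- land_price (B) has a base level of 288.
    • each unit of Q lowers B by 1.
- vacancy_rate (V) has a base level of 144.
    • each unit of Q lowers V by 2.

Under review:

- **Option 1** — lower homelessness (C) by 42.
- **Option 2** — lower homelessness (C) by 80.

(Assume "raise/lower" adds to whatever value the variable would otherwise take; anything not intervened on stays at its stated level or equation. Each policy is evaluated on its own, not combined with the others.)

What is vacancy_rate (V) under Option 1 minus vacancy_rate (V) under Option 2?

Option 1 (C − 42):
  W = 155
  U = 93
  E = 224 − 6·155 − 3·93 = -985
  C = -24 − 2·155 − 4·93 + 3·(-985) (−42 from intervention) = -3703
  Q = 202 + 2·(-3703) = -7204
  V = 144 − 2·(-7204) = 14552
Option 2 (C − 80):
  W = 155
  U = 93
  E = 224 − 6·155 − 3·93 = -985
  C = -24 − 2·155 − 4·93 + 3·(-985) (−80 from intervention) = -3741
  Q = 202 + 2·(-3741) = -7280
  V = 144 − 2·(-7280) = 14704
V: 14552 − 14704 = -152

-152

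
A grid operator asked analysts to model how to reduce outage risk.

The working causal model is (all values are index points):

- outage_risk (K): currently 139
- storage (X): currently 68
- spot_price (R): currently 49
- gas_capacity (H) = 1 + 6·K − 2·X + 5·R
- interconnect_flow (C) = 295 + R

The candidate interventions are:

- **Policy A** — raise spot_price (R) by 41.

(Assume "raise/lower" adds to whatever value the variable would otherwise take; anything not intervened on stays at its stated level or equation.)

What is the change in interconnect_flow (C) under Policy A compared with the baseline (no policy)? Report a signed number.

41

Baseline:
  R = 49
  C = 295 + 49 = 344
Policy A (R + 41):
  R = 49 + 41 = 90
  C = 295 + 90 = 385
Change in C: 385 − 344 = 41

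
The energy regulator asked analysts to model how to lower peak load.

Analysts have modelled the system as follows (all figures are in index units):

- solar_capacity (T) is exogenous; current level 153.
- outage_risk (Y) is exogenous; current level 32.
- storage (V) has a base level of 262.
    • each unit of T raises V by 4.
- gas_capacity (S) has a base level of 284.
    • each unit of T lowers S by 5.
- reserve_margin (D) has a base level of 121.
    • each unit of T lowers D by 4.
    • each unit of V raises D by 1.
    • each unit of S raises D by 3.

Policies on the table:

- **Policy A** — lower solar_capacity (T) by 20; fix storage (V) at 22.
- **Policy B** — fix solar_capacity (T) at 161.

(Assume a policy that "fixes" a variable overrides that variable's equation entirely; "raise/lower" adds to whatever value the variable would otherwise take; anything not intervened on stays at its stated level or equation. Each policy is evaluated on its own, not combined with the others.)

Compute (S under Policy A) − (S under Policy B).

140

Policy A (T − 20, V := 22):
  T = 153 − 20 = 133
  S = 284 − 5·133 = -381
Policy B (T := 161):
  T = 161
  S = 284 − 5·161 = -521
S: -381 − (-521) = 140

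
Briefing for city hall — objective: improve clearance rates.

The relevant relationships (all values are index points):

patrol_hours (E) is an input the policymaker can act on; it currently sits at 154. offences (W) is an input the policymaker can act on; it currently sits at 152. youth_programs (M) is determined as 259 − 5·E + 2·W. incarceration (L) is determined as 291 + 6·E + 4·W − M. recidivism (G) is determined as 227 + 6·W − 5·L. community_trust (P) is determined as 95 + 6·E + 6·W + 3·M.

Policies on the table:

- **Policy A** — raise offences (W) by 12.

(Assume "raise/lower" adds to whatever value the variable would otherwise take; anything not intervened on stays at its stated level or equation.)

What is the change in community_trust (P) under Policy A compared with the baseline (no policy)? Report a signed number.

Baseline:
  E = 154
  W = 152
  M = 259 − 5·154 + 2·152 = -207
  P = 95 + 6·154 + 6·152 + 3·(-207) = 1310
Policy A (W + 12):
  E = 154
  W = 152 + 12 = 164
  M = 259 − 5·154 + 2·164 = -183
  P = 95 + 6·154 + 6·164 + 3·(-183) = 1454
Change in P: 1454 − 1310 = 144

144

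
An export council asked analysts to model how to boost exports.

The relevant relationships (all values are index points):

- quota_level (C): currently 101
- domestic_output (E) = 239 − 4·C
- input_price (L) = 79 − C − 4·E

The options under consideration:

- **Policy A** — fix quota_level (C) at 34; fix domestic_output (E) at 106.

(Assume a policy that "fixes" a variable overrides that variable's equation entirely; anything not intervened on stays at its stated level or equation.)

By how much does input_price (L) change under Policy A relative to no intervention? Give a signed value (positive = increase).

Baseline:
  C = 101
  E = 239 − 4·101 = -165
  L = 79 − 101 − 4·(-165) = 638
Policy A (C := 34, E := 106):
  C = 34
  E = 106
  L = 79 − 34 − 4·106 = -379
Change in L: -379 − 638 = -1017

-1017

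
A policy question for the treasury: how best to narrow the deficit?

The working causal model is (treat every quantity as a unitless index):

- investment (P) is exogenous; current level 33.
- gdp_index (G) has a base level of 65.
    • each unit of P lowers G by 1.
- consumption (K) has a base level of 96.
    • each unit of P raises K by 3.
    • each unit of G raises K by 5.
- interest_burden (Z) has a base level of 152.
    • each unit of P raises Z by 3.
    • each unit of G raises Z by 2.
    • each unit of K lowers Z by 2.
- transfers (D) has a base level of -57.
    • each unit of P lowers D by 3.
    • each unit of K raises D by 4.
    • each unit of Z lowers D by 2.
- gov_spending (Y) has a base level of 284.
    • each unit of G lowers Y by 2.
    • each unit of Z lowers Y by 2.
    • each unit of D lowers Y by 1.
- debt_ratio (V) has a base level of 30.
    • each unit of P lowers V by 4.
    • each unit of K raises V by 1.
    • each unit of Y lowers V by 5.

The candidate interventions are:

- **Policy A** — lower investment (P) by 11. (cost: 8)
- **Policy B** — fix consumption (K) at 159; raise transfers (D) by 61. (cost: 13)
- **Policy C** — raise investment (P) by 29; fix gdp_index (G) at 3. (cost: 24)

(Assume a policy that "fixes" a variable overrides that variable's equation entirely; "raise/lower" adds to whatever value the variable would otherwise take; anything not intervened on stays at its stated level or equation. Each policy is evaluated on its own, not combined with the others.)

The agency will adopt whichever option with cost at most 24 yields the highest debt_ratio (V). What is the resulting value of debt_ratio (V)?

Policy A (P − 11):
  P = 33 − 11 = 22
  G = 65 − 22 = 43
  K = 96 + 3·22 + 5·43 = 377
  Z = 152 + 3·22 + 2·43 − 2·377 = -450
  D = -57 − 3·22 + 4·377 − 2·(-450) = 2285
  Y = 284 − 2·43 − 2·(-450) − 2285 = -1187
  V = 30 − 4·22 + 377 − 5·(-1187) = 6254
Policy B (K := 159, D + 61):
  P = 33
  G = 65 − 33 = 32
  K = 159
  Z = 152 + 3·33 + 2·32 − 2·159 = -3
  D = -57 − 3·33 + 4·159 − 2·(-3) (+61 from intervention) = 547
  Y = 284 − 2·32 − 2·(-3) − 547 = -321
  V = 30 − 4·33 + 159 − 5·(-321) = 1662
Policy C (P + 29, G := 3):
  P = 33 + 29 = 62
  G = 3
  K = 96 + 3·62 + 5·3 = 297
  Z = 152 + 3·62 + 2·3 − 2·297 = -250
  D = -57 − 3·62 + 4·297 − 2·(-250) = 1445
  Y = 284 − 2·3 − 2·(-250) − 1445 = -667
  V = 30 − 4·62 + 297 − 5·(-667) = 3414
Comparing — Policy A: V=6254, Policy B: V=1662, Policy C: V=3414. Highest is 6254 (Policy A).

6254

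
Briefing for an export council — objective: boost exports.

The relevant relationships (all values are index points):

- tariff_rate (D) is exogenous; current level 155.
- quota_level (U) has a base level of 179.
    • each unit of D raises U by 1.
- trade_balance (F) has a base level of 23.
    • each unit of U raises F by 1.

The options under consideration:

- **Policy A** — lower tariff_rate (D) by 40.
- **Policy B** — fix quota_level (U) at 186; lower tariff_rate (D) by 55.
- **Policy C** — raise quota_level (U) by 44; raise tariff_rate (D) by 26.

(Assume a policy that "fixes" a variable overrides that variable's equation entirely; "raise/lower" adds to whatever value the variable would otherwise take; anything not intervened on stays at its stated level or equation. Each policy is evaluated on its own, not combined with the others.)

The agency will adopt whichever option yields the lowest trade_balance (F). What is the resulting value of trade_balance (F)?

209

Policy A (D − 40):
  D = 155 − 40 = 115
  U = 179 + 115 = 294
  F = 23 + 294 = 317
Policy B (U := 186, D − 55):
  D = 155 − 55 = 100
  U = 186
  F = 23 + 186 = 209
Policy C (U + 44, D + 26):
  D = 155 + 26 = 181
  U = 179 + 181 (+44 from intervention) = 404
  F = 23 + 404 = 427
Comparing — Policy A: F=317, Policy B: F=209, Policy C: F=427. Lowest is 209 (Policy B).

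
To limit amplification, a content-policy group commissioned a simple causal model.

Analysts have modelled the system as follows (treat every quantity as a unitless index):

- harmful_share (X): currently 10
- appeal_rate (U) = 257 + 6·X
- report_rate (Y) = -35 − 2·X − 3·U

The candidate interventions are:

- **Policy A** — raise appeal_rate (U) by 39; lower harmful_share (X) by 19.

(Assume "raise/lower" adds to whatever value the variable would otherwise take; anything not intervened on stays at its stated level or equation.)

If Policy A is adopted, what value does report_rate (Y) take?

Policy A (U + 39, X − 19):
  X = 10 − 19 = -9
  U = 257 + 6·(-9) (+39 from intervention) = 242
  Y = -35 − 2·(-9) − 3·242 = -743

-743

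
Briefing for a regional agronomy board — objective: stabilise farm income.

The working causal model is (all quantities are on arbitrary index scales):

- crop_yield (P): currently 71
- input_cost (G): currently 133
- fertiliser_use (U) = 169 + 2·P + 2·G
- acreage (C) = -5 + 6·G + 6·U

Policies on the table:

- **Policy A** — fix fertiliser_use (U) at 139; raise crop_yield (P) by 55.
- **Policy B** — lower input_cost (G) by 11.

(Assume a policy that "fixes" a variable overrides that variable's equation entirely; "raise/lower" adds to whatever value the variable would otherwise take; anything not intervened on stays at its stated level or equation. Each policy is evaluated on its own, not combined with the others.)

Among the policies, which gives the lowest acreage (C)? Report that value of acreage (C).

Policy A (U := 139, P + 55):
  P = 71 + 55 = 126
  G = 133
  U = 139
  C = -5 + 6·133 + 6·139 = 1627
Policy B (G − 11):
  P = 71
  G = 133 − 11 = 122
  U = 169 + 2·71 + 2·122 = 555
  C = -5 + 6·122 + 6·555 = 4057
Comparing — Policy A: C=1627, Policy B: C=4057. Lowest is 1627 (Policy A).

1627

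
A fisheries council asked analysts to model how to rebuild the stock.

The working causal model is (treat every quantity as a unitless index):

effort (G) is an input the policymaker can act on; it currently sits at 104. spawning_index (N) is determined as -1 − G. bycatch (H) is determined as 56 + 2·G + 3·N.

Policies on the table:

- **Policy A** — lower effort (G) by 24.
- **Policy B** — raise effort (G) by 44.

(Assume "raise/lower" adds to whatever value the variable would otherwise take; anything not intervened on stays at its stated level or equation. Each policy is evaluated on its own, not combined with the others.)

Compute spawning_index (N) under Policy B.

-149

Policy B (G + 44):
  G = 104 + 44 = 148
  N = -1 − 148 = -149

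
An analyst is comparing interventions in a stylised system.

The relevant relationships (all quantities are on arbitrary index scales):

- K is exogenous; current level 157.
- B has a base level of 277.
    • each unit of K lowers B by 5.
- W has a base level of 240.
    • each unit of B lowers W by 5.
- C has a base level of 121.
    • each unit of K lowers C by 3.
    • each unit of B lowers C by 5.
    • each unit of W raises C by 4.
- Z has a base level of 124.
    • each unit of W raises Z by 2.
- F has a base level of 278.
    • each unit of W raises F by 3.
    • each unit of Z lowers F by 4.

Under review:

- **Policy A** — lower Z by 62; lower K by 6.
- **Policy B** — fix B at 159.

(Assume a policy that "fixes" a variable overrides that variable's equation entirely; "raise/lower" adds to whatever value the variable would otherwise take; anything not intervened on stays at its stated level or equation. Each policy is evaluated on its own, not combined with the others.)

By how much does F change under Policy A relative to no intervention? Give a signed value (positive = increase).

998

Baseline:
  K = 157
  B = 277 − 5·157 = -508
  W = 240 − 5·(-508) = 2780
  Z = 124 + 2·2780 = 5684
  F = 278 + 3·2780 − 4·5684 = -14118
Policy A (Z − 62, K − 6):
  K = 157 − 6 = 151
  B = 277 − 5·151 = -478
  W = 240 − 5·(-478) = 2630
  Z = 124 + 2·2630 (−62 from intervention) = 5322
  F = 278 + 3·2630 − 4·5322 = -13120
Change in F: -13120 − (-14118) = 998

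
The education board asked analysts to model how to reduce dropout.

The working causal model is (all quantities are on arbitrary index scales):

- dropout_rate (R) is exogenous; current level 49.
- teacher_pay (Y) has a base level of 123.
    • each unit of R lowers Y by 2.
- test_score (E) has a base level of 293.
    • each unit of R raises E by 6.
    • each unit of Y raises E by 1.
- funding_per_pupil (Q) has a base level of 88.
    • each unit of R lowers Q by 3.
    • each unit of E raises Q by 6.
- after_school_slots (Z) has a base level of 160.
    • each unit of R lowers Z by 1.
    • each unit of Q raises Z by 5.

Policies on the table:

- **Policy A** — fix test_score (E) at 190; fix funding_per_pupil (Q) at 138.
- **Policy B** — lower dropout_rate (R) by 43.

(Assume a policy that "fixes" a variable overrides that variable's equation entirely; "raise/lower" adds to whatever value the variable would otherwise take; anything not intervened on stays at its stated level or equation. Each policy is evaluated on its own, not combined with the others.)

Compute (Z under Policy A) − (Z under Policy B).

Policy A (E := 190, Q := 138):
  R = 49
  Y = 123 − 2·49 = 25
  E = 190
  Q = 138
  Z = 160 − 49 + 5·138 = 801
Policy B (R − 43):
  R = 49 − 43 = 6
  Y = 123 − 2·6 = 111
  E = 293 + 6·6 + 111 = 440
  Q = 88 − 3·6 + 6·440 = 2710
  Z = 160 − 6 + 5·2710 = 13704
Z: 801 − 13704 = -12903

-12903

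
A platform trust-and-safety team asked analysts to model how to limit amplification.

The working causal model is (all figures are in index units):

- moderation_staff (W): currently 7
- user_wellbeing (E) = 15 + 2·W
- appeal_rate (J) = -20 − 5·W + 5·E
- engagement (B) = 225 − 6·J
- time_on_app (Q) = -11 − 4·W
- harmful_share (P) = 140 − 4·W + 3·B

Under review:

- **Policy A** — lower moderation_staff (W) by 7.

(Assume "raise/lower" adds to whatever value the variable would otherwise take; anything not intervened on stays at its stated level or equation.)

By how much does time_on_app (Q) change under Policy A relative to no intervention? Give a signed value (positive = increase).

28

Baseline:
  W = 7
  Q = -11 − 4·7 = -39
Policy A (W − 7):
  W = 7 − 7 = 0
  Q = -11 − 4·0 = -11
Change in Q: -11 − (-39) = 28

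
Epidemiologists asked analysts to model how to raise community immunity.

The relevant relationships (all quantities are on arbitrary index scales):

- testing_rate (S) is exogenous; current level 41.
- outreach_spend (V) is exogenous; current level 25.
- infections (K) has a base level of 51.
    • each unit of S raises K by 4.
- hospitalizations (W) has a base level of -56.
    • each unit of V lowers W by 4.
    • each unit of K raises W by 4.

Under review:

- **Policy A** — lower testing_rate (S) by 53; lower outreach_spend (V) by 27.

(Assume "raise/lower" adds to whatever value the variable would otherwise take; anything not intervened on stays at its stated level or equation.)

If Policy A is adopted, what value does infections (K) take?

3

Policy A (S − 53, V − 27):
  S = 41 − 53 = -12
  K = 51 + 4·(-12) = 3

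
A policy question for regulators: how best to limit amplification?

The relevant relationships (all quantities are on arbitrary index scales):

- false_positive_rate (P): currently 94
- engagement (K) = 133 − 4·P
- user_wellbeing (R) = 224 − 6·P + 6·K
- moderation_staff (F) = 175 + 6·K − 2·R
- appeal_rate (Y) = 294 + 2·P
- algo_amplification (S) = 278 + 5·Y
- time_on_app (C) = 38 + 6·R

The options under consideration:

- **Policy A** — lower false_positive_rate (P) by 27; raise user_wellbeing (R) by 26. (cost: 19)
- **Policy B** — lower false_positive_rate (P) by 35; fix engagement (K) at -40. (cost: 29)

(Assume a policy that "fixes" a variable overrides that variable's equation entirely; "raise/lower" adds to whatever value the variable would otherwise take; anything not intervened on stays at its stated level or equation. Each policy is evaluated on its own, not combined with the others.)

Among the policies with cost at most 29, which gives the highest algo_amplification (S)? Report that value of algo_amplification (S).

2418

Policy A (P − 27, R + 26):
  P = 94 − 27 = 67
  Y = 294 + 2·67 = 428
  S = 278 + 5·428 = 2418
Policy B (P − 35, K := -40):
  P = 94 − 35 = 59
  Y = 294 + 2·59 = 412
  S = 278 + 5·412 = 2338
Comparing — Policy A: S=2418, Policy B: S=2338. Highest is 2418 (Policy A).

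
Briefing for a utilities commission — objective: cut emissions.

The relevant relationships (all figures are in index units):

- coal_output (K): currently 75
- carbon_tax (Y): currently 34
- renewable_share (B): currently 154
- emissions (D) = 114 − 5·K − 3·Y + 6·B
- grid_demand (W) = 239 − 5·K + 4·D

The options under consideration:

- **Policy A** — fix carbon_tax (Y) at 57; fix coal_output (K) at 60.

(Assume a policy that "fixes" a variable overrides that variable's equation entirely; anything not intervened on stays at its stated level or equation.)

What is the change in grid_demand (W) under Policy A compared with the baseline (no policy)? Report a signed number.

Baseline:
  K = 75
  Y = 34
  B = 154
  D = 114 − 5·75 − 3·34 + 6·154 = 561
  W = 239 − 5·75 + 4·561 = 2108
Policy A (Y := 57, K := 60):
  K = 60
  Y = 57
  B = 154
  D = 114 − 5·60 − 3·57 + 6·154 = 567
  W = 239 − 5·60 + 4·567 = 2207
Change in W: 2207 − 2108 = 99

99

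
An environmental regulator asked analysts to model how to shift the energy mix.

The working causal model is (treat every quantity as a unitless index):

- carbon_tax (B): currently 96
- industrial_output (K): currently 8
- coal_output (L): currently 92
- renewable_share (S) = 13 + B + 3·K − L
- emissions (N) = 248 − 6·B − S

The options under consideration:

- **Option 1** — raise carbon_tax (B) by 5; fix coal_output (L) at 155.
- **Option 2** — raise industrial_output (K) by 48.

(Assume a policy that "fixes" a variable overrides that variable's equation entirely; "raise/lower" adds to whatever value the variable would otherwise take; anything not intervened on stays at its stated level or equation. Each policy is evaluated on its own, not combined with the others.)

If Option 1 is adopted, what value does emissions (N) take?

-341

Option 1 (B + 5, L := 155):
  B = 96 + 5 = 101
  K = 8
  L = 155
  S = 13 + 101 + 3·8 − 155 = -17
  N = 248 − 6·101 − (-17) = -341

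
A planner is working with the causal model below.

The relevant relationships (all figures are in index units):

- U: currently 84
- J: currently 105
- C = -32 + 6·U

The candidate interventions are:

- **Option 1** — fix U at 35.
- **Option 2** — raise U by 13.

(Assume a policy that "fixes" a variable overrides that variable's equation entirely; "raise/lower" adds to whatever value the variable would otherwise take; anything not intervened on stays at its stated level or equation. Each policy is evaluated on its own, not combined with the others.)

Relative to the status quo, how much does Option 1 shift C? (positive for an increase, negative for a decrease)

-294

Baseline:
  U = 84
  C = -32 + 6·84 = 472
Option 1 (U := 35):
  U = 35
  C = -32 + 6·35 = 178
Change in C: 178 − 472 = -294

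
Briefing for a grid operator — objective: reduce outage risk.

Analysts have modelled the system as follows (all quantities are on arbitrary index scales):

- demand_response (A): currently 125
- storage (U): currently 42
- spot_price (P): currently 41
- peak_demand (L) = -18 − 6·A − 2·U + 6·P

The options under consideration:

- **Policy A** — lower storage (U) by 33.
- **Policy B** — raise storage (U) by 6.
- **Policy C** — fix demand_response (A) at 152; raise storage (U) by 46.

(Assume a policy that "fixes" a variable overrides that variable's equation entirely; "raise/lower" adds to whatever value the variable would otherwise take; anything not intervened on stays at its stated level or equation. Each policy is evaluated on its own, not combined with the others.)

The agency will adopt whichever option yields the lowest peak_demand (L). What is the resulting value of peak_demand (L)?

-860

Policy A (U − 33):
  A = 125
  U = 42 − 33 = 9
  P = 41
  L = -18 − 6·125 − 2·9 + 6·41 = -540
Policy B (U + 6):
  A = 125
  U = 42 + 6 = 48
  P = 41
  L = -18 − 6·125 − 2·48 + 6·41 = -618
Policy C (A := 152, U + 46):
  A = 152
  U = 42 + 46 = 88
  P = 41
  L = -18 − 6·152 − 2·88 + 6·41 = -860
Comparing — Policy A: L=-540, Policy B: L=-618, Policy C: L=-860. Lowest is -860 (Policy C).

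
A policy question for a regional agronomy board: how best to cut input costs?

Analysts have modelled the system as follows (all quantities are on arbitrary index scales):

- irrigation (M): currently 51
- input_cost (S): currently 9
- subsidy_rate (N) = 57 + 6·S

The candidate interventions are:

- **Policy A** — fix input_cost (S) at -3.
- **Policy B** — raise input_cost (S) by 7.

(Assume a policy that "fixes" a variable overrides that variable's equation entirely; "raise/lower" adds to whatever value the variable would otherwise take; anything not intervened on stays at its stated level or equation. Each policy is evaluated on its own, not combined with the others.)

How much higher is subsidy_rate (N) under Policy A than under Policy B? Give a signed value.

Policy A (S := -3):
  S = -3
  N = 57 + 6·(-3) = 39
Policy B (S + 7):
  S = 9 + 7 = 16
  N = 57 + 6·16 = 153
N: 39 − 153 = -114

-114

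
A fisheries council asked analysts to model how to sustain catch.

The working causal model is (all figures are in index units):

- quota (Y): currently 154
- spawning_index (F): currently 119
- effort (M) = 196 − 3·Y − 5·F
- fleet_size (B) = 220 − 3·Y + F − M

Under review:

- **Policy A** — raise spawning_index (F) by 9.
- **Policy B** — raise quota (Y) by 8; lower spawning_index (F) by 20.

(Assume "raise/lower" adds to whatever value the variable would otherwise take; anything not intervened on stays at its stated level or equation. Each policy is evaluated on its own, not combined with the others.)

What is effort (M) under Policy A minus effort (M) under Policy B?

-121

Policy A (F + 9):
  Y = 154
  F = 119 + 9 = 128
  M = 196 − 3·154 − 5·128 = -906
Policy B (Y + 8, F − 20):
  Y = 154 + 8 = 162
  F = 119 − 20 = 99
  M = 196 − 3·162 − 5·99 = -785
M: -906 − (-785) = -121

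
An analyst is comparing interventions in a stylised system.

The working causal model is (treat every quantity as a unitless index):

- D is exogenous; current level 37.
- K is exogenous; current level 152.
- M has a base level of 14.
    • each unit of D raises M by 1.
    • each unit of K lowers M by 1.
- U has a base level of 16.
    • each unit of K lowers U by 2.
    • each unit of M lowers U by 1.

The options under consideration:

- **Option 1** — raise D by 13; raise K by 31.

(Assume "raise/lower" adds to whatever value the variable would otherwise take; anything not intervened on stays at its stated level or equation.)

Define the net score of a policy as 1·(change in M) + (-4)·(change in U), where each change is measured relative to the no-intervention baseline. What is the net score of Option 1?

158

Baseline:
  D = 37
  K = 152
  M = 14 + 37 − 152 = -101
  U = 16 − 2·152 − (-101) = -187
Option 1 (D + 13, K + 31):
  D = 37 + 13 = 50
  K = 152 + 31 = 183
  M = 14 + 50 − 183 = -119
  U = 16 − 2·183 − (-119) = -231
ΔM = -119 − (-101) = -18; ΔU = -231 − (-187) = -44
Score = 1·(-18) + (-4)·(-44) = 158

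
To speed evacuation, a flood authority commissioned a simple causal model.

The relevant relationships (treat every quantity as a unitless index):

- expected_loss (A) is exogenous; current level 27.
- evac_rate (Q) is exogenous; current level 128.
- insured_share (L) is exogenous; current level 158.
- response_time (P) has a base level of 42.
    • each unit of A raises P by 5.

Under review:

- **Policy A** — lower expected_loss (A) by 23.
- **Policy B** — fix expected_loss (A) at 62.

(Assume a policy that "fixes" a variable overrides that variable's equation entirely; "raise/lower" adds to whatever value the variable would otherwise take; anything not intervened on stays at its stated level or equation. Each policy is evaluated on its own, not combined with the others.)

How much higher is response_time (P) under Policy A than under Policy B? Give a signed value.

Policy A (A − 23):
  A = 27 − 23 = 4
  P = 42 + 5·4 = 62
Policy B (A := 62):
  A = 62
  P = 42 + 5·62 = 352
P: 62 − 352 = -290

-290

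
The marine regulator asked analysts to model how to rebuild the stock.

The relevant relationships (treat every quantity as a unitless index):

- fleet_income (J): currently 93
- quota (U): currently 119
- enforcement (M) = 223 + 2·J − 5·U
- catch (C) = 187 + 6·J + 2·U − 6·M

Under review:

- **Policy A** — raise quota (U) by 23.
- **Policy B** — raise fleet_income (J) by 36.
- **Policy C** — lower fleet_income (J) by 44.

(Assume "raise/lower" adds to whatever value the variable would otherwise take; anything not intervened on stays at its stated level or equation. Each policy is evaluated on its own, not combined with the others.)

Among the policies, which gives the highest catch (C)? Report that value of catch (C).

2835

Policy A (U + 23):
  J = 93
  U = 119 + 23 = 142
  M = 223 + 2·93 − 5·142 = -301
  C = 187 + 6·93 + 2·142 − 6·(-301) = 2835
Policy B (J + 36):
  J = 93 + 36 = 129
  U = 119
  M = 223 + 2·129 − 5·119 = -114
  C = 187 + 6·129 + 2·119 − 6·(-114) = 1883
Policy C (J − 44):
  J = 93 − 44 = 49
  U = 119
  M = 223 + 2·49 − 5·119 = -274
  C = 187 + 6·49 + 2·119 − 6·(-274) = 2363
Comparing — Policy A: C=2835, Policy B: C=1883, Policy C: C=2363. Highest is 2835 (Policy A).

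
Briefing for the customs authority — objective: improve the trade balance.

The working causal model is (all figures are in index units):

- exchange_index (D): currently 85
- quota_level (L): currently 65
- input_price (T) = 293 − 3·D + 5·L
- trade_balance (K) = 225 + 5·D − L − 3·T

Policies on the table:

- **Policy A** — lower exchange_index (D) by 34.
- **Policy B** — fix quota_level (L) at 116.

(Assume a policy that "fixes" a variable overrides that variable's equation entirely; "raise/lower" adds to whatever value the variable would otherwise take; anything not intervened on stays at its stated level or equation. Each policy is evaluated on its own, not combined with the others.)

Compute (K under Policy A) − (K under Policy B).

340

Policy A (D − 34):
  D = 85 − 34 = 51
  L = 65
  T = 293 − 3·51 + 5·65 = 465
  K = 225 + 5·51 − 65 − 3·465 = -980
Policy B (L := 116):
  D = 85
  L = 116
  T = 293 − 3·85 + 5·116 = 618
  K = 225 + 5·85 − 116 − 3·618 = -1320
K: -980 − (-1320) = 340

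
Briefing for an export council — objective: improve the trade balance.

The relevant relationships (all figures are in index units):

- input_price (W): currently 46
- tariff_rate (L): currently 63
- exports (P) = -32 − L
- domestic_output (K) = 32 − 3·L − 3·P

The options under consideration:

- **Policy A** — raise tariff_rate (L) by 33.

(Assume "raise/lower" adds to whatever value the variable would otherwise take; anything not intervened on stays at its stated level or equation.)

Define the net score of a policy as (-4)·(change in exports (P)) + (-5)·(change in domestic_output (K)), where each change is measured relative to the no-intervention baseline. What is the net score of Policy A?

Baseline:
  L = 63
  P = -32 − 63 = -95
  K = 32 − 3·63 − 3·(-95) = 128
Policy A (L + 33):
  L = 63 + 33 = 96
  P = -32 − 96 = -128
  K = 32 − 3·96 − 3·(-128) = 128
ΔP = -128 − (-95) = -33; ΔK = 128 − 128 = 0
Score = (-4)·(-33) + (-5)·0 = 132

132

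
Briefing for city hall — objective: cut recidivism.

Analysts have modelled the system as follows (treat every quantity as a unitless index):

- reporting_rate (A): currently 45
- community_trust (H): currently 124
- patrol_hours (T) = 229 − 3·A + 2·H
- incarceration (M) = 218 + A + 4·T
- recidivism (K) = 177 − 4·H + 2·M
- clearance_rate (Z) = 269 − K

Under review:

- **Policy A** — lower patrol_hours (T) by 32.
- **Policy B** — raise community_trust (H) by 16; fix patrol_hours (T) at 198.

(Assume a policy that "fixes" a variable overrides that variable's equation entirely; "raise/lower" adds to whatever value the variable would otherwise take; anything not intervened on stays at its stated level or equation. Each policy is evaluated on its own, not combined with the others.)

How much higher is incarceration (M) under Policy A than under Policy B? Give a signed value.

448

Policy A (T − 32):
  A = 45
  H = 124
  T = 229 − 3·45 + 2·124 (−32 from intervention) = 310
  M = 218 + 45 + 4·310 = 1503
Policy B (H + 16, T := 198):
  A = 45
  H = 124 + 16 = 140
  T = 198
  M = 218 + 45 + 4·198 = 1055
M: 1503 − 1055 = 448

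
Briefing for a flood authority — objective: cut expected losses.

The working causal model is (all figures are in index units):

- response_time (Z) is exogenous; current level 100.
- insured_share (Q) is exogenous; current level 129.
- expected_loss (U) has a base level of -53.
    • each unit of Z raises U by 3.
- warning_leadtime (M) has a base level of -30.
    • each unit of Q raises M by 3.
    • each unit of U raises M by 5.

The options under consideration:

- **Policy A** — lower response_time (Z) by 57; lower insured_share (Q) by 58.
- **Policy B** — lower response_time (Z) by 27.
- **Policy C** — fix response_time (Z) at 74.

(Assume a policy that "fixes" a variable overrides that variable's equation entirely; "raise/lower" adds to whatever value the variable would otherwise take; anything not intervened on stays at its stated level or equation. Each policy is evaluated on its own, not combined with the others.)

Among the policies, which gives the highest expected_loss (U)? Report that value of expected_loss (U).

Policy A (Z − 57, Q − 58):
  Z = 100 − 57 = 43
  U = -53 + 3·43 = 76
Policy B (Z − 27):
  Z = 100 − 27 = 73
  U = -53 + 3·73 = 166
Policy C (Z := 74):
  Z = 74
  U = -53 + 3·74 = 169
Comparing — Policy A: U=76, Policy B: U=166, Policy C: U=169. Highest is 169 (Policy C).

169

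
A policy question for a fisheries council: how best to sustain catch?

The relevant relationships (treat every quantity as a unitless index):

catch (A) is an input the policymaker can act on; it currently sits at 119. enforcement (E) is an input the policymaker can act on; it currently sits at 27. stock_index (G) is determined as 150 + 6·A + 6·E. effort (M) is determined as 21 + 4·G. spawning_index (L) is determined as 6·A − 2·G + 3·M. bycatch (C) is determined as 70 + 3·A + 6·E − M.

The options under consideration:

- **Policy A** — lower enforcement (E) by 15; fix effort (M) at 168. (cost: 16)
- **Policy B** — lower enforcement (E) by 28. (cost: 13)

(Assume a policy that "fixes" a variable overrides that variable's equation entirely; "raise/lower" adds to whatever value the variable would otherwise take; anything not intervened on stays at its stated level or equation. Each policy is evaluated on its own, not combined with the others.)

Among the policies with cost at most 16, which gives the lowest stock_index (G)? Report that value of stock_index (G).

Policy A (E − 15, M := 168):
  A = 119
  E = 27 − 15 = 12
  G = 150 + 6·119 + 6·12 = 936
Policy B (E − 28):
  A = 119
  E = 27 − 28 = -1
  G = 150 + 6·119 + 6·(-1) = 858
Comparing — Policy A: G=936, Policy B: G=858. Lowest is 858 (Policy B).

858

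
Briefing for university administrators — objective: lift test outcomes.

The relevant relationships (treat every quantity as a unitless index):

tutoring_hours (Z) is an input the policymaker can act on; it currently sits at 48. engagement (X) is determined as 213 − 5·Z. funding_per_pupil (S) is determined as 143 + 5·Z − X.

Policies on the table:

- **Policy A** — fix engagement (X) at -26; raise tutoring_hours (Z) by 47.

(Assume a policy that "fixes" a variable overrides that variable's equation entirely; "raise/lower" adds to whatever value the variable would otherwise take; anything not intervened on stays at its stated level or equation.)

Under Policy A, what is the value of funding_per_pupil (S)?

Policy A (X := -26, Z + 47):
  Z = 48 + 47 = 95
  X = -26
  S = 143 + 5·95 − (-26) = 644

644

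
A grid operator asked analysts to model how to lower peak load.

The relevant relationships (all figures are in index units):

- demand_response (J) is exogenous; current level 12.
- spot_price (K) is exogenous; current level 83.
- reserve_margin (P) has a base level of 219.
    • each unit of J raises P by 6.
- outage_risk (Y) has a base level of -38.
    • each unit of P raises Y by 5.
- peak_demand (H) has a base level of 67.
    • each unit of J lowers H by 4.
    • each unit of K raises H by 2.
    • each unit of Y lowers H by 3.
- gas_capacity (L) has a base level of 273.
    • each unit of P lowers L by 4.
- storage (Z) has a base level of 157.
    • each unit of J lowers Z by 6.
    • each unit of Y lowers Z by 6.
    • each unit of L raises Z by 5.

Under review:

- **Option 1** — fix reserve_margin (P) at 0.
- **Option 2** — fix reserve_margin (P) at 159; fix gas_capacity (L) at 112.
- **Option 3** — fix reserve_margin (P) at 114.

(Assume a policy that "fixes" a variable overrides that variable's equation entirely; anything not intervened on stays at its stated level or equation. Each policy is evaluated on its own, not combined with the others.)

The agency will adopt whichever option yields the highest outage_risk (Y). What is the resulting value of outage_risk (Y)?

Option 1 (P := 0):
  J = 12
  P = 0
  Y = -38 + 5·0 = -38
Option 2 (P := 159, L := 112):
  J = 12
  P = 159
  Y = -38 + 5·159 = 757
Option 3 (P := 114):
  J = 12
  P = 114
  Y = -38 + 5·114 = 532
Comparing — Option 1: Y=-38, Option 2: Y=757, Option 3: Y=532. Highest is 757 (Option 2).

757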